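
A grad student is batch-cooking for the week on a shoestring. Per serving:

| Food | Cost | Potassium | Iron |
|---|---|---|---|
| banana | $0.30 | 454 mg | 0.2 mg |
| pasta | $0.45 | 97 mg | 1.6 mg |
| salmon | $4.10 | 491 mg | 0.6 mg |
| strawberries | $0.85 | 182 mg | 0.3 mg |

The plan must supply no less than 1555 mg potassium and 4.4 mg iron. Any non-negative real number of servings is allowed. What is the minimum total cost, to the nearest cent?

$1.95

Check every corner: each single food scaled to meet both minima, and each pair solved so both constraints bind.
banana only: max(1555/454, 4.4/0.2) = 22 servings → $6.60.
pasta only: max(1555/97, 4.4/1.6) = 16.03 servings → $7.21.
salmon only: max(1555/491, 4.4/0.6) = 7.333 servings → $30.07.
strawberries only: max(1555/182, 4.4/0.3) = 14.67 servings → $12.47.
banana + pasta with both tight: 2.915 servings and 2.386 servings → $1.95.
banana + salmon with both targets exact would need a negative amount; discard.
banana + strawberries: intersection lies outside the first quadrant.
pasta + salmon with both tight: 1.687 servings and 2.834 servings → $12.38.
pasta + strawberries with both tight: 1.275 servings and 7.864 servings → $7.26.
salmon + strawberries: the both-tight solution has a negative serving — not a feasible corner.
The minimum over all feasible corners is $1.95.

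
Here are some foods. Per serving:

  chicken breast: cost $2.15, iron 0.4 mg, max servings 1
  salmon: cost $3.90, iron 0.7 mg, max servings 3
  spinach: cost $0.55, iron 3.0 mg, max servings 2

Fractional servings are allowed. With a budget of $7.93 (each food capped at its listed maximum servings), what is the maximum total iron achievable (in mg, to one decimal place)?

7.2 mg

Iron per dollar: spinach 5.455, chicken breast 0.186, salmon 0.1795.
Take 2 servings of spinach: spends $1.10, +6.0 mg iron (running total 6.0 mg).
Take 1 serving of chicken breast: spends $2.15, +0.4 mg iron (running total 6.4 mg).
Take 1.2 servings of salmon: spends $4.68, +0.8 mg iron (running total 7.2 mg).
Filling greedily by iron-per-dollar is optimal for one linear limit, giving 7.2 mg.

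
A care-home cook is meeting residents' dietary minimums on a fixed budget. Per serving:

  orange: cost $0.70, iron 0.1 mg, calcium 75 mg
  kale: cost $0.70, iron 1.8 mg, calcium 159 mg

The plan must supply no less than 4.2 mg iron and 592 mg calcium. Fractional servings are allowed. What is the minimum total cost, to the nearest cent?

Compare the cost at each extreme point of the feasible region.
orange only: max(4.2/0.1, 592/75) = 42 servings → $29.40.
kale only: max(4.2/1.8, 592/159) = 3.723 servings → $2.61.
orange + kale with both tight: 3.34 servings and 2.148 servings → $3.84.
Cheapest feasible corner: $2.61.

$2.61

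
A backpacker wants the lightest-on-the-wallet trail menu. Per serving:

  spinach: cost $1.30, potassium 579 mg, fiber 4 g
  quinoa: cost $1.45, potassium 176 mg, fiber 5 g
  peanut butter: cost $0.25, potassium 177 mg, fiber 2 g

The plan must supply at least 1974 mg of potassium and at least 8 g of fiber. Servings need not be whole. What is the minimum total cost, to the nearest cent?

spinach only: max(1974/579, 8/4) = 3.409 servings → $4.43.
quinoa only: max(1974/176, 8/5) = 11.22 servings → $16.26.
peanut butter only: max(1974/177, 8/2) = 11.15 servings → $2.79.
spinach + quinoa: the both-tight solution has a negative serving — not a feasible corner.
spinach + peanut butter: intersection lies outside the first quadrant.
quinoa + peanut butter: the both-tight solution has a negative serving — not a feasible corner.
So the least-cost plan costs $2.79.

$2.79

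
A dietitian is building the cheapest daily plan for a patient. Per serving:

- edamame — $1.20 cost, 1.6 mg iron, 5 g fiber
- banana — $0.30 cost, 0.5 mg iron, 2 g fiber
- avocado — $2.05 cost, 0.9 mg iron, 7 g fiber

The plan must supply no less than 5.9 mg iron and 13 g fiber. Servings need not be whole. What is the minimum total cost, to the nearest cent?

$3.54

edamame only: max(5.9/1.6, 13/5) = 3.688 servings → $4.42.
banana only: max(5.9/0.5, 13/2) = 11.8 servings → $3.54.
avocado only: max(5.9/0.9, 13/7) = 6.556 servings → $13.44.
edamame + banana: the both-tight solution has a negative serving — not a feasible corner.
edamame + avocado: intersection lies outside the first quadrant.
banana + avocado: intersection lies outside the first quadrant.
Cheapest feasible corner: $3.54.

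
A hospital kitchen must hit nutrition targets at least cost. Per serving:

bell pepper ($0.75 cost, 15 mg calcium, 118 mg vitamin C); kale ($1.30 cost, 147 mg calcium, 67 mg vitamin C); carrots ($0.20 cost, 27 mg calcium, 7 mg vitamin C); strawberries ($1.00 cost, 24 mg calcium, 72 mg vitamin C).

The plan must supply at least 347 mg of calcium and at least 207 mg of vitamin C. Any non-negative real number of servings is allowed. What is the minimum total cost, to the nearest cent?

The cheapest plan sits at a corner of the feasible region — with two constraints it uses at most two foods.
bell pepper only: max(347/15, 207/118) = 23.13 servings → $17.35.
kale only: max(347/147, 207/67) = 3.09 servings → $4.02.
carrots only: max(347/27, 207/7) = 29.57 servings → $5.91.
strawberries only: max(347/24, 207/72) = 14.46 servings → $14.46.
bell pepper + kale with both tight: 0.4394 servings and 2.316 servings → $3.34.
bell pepper + carrots with both tight: 1.026 servings and 12.28 servings → $3.23.
bell pepper + strawberries: intersection lies outside the first quadrant.
kale + carrots: intersection lies outside the first quadrant.
kale + strawberries with both tight: 2.23 servings and 0.7999 servings → $3.70.
carrots + strawberries with both tight: 11.27 servings and 1.779 servings → $4.03.
So the least-cost plan costs $3.23.

$3.23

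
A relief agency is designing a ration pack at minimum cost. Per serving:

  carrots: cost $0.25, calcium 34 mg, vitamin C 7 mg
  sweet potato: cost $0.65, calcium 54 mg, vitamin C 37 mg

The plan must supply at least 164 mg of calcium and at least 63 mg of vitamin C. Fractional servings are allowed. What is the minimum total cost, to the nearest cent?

$1.49

At the optimum either one food covers both requirements or two foods hit both targets exactly; no other combination can be cheaper.
carrots only: max(164/34, 63/7) = 9 servings → $2.25.
sweet potato only: max(164/54, 63/37) = 3.037 servings → $1.97.
carrots + sweet potato with both tight: 3.03 servings and 1.13 servings → $1.49.
Cheapest feasible corner: $1.49.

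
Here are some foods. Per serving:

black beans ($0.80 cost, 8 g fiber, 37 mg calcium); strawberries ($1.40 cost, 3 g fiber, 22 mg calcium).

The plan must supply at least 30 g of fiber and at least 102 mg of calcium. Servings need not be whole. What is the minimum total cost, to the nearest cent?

Minimising a linear cost over {fiber ≥ 30, calcium ≥ 102, servings ≥ 0} — the optimum is at a vertex, using one or two foods.
black beans only: max(30/8, 102/37) = 3.75 servings → $3.00.
strawberries only: max(30/3, 102/22) = 10 servings → $14.00.
black beans + strawberries with both targets exact would need a negative amount; discard.
So the least-cost plan costs $3.00.

$3.00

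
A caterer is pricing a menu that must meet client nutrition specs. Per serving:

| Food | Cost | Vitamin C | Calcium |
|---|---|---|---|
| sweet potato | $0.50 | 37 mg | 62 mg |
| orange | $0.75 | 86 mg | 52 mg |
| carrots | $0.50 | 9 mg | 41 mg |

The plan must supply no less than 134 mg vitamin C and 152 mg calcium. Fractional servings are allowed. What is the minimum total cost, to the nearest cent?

$1.49

A basic optimal solution has at most two foods positive. Try each food alone and each pair with both targets met exactly.
sweet potato only: max(134/37, 152/62) = 3.622 servings → $1.81.
orange only: max(134/86, 152/52) = 2.923 servings → $2.19.
carrots only: max(134/9, 152/41) = 14.89 servings → $7.44.
sweet potato + orange with both tight: 1.791 servings and 0.7876 servings → $1.49.
sweet potato + carrots with both targets exact would need a negative amount; discard.
orange + carrots with both tight: 1.349 servings and 1.996 servings → $2.01.
The minimum over all feasible corners is $1.49.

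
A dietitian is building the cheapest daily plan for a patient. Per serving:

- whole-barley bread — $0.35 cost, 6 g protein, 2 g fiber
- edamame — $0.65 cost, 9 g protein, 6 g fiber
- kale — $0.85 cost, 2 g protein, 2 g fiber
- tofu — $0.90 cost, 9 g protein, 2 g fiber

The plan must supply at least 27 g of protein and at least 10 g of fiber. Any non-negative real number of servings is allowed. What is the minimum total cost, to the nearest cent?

$1.62

Compare the cost at each extreme point of the feasible region.
whole-barley bread only: max(27/6, 10/2) = 5 servings → $1.75.
edamame only: max(27/9, 10/6) = 3 servings → $1.95.
kale only: max(27/2, 10/2) = 13.5 servings → $11.47.
tofu only: max(27/9, 10/2) = 5 servings → $4.50.
whole-barley bread + edamame with both tight: 4 servings and 0.3333 servings → $1.62.
whole-barley bread + kale with both tight: 4.25 servings and 0.75 servings → $2.12.
whole-barley bread + tofu with both targets exact would need a negative amount; discard.
edamame + kale: intersection lies outside the first quadrant.
edamame + tofu with both tight: 1 serving and 2 servings → $2.45.
kale + tofu with both tight: 2.571 servings and 2.429 servings → $4.37.
So the least-cost plan costs $1.62.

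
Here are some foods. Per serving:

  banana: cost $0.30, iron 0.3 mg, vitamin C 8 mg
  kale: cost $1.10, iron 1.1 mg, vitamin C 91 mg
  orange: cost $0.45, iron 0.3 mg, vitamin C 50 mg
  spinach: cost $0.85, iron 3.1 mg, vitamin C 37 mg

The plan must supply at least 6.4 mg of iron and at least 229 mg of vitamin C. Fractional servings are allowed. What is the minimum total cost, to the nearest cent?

banana only: max(6.4/0.3, 229/8) = 28.62 servings → $8.59.
kale only: max(6.4/1.1, 229/91) = 5.818 servings → $6.40.
orange only: max(6.4/0.3, 229/50) = 21.33 servings → $9.60.
spinach only: max(6.4/3.1, 229/37) = 6.189 servings → $5.26.
banana + kale with both tight: 17.86 servings and 0.9459 servings → $6.40.
banana + orange with both tight: 19.94 servings and 1.389 servings → $6.61.
banana + spinach: intersection lies outside the first quadrant.
kale + orange: the both-tight solution has a negative serving — not a feasible corner.
kale + spinach with both tight: 1.96 servings and 1.369 servings → $3.32.
orange + spinach with both tight: 3.288 servings and 1.746 servings → $2.96.
Cheapest feasible corner: $2.96.

$2.96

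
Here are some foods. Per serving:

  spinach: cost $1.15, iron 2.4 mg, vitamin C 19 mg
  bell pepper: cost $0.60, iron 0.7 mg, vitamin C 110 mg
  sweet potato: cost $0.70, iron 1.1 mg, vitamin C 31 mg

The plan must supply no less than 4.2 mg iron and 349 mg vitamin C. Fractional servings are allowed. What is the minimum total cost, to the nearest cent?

$2.81

Two binding constraints pin down two serving amounts, so the optimal mix uses at most two foods. The candidates are each food alone (scaled to the tighter of iron/vitamin C) and each pair with both constraints tight.
spinach only: max(4.2/2.4, 349/19) = 18.37 servings → $21.12.
bell pepper only: max(4.2/0.7, 349/110) = 6 servings → $3.60.
sweet potato only: max(4.2/1.1, 349/31) = 11.26 servings → $7.88.
spinach + bell pepper with both tight: 0.8684 servings and 3.023 servings → $2.81.
spinach + sweet potato with both targets exact would need a negative amount; discard.
bell pepper + sweet potato with both tight: 2.555 servings and 2.192 servings → $3.07.
Cheapest feasible corner: $2.81.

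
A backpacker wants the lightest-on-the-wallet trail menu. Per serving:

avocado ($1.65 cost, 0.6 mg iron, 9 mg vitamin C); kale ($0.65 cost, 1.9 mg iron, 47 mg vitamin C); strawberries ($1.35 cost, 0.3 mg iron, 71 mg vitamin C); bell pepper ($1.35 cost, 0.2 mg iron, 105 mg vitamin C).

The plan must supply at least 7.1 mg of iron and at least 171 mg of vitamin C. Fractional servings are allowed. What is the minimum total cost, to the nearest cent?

$2.43

Compare the cost at each extreme point of the feasible region.
avocado only: max(7.1/0.6, 171/9) = 19 servings → $31.35.
kale only: max(7.1/1.9, 171/47) = 3.737 servings → $2.43.
strawberries only: max(7.1/0.3, 171/71) = 23.67 servings → $31.95.
bell pepper only: max(7.1/0.2, 171/105) = 35.5 servings → $47.92.
avocado + kale with both tight: 0.7928 servings and 3.486 servings → $3.57.
avocado + strawberries with both tight: 11.35 servings and 0.9699 servings → $20.03.
avocado + bell pepper with both tight: 11.62 servings and 0.6324 servings → $20.03.
kale + strawberries: intersection lies outside the first quadrant.
kale + bell pepper: the both-tight solution has a negative serving — not a feasible corner.
strawberries + bell pepper with both targets exact would need a negative amount; discard.
Cheapest feasible corner: $2.43.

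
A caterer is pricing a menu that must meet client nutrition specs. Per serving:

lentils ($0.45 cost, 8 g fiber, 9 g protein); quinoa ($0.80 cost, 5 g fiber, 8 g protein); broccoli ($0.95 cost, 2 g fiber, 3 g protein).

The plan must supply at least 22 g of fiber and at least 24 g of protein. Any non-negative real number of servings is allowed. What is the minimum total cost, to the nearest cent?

Compare the cost at each extreme point of the feasible region.
lentils only: max(22/8, 24/9) = 2.75 servings → $1.24.
quinoa only: max(22/5, 24/8) = 4.4 servings → $3.52.
broccoli only: max(22/2, 24/3) = 11 servings → $10.45.
lentils + quinoa: intersection lies outside the first quadrant.
lentils + broccoli: intersection lies outside the first quadrant.
quinoa + broccoli with both targets exact would need a negative amount; discard.
The minimum over all feasible corners is $1.24.

$1.24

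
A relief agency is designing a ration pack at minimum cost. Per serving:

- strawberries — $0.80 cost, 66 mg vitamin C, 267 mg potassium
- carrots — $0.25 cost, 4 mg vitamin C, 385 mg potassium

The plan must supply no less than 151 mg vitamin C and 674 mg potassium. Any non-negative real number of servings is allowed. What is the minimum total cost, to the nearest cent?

strawberries only: max(151/66, 674/267) = 2.524 servings → $2.02.
carrots only: max(151/4, 674/385) = 37.75 servings → $9.44.
strawberries + carrots with both tight: 2.278 servings and 0.1712 servings → $1.86.
Cheapest feasible corner: $1.86.

$1.86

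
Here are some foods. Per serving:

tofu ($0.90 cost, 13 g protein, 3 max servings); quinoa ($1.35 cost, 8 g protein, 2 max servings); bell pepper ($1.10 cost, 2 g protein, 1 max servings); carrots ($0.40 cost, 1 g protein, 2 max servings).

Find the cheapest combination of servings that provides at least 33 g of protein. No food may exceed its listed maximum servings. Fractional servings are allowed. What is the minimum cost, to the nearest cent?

Cost per g of protein: tofu $0.0692, quinoa $0.1688, carrots $0.4000, bell pepper $0.5500.
Take 2.538 servings of tofu: +33.0 g protein for $2.28 (total $2.28, still need 0.0 g).
Filling from the cheapest source first is optimal under one linear minimum: $2.28.

$2.28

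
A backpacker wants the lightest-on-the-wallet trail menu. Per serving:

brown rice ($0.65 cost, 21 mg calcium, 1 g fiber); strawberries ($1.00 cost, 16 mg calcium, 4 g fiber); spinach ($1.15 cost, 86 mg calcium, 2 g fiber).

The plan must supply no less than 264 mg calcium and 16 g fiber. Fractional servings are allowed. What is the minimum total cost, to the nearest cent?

$5.67

Two binding constraints pin down two serving amounts, so the optimal mix uses at most two foods. The candidates are each food alone (scaled to the tighter of calcium/fiber) and each pair with both constraints tight.
brown rice only: max(264/21, 16/1) = 16 servings → $10.40.
strawberries only: max(264/16, 16/4) = 16.5 servings → $16.50.
spinach only: max(264/86, 16/2) = 8 servings → $9.20.
brown rice + strawberries with both tight: 11.76 servings and 1.059 servings → $8.71.
brown rice + spinach with both targets exact would need a negative amount; discard.
strawberries + spinach with both tight: 2.718 servings and 2.564 servings → $5.67.
So the least-cost plan costs $5.67.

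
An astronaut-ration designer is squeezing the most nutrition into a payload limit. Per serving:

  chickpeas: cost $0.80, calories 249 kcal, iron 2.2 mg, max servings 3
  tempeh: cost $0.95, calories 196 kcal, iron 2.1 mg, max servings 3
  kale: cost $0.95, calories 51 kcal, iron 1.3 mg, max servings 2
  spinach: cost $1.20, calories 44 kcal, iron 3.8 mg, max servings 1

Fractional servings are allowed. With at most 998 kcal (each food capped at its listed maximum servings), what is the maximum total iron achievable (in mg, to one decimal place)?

15.0 mg

Iron per kcal: spinach 0.08636, kale 0.02549, tempeh 0.01071, chickpeas 0.008835.
Take 1 serving of spinach: uses 44 kcal, +3.8 mg iron (running total 3.8 mg).
Take 2 servings of kale: uses 102 kcal, +2.6 mg iron (running total 6.4 mg).
Take 3 servings of tempeh: uses 588 kcal, +6.3 mg iron (running total 12.7 mg).
Take 1.06 servings of chickpeas: uses 264 kcal, +2.3 mg iron (running total 15.0 mg).
Greedy by best ratio exhausts the calories allowance optimally: 15.0 mg.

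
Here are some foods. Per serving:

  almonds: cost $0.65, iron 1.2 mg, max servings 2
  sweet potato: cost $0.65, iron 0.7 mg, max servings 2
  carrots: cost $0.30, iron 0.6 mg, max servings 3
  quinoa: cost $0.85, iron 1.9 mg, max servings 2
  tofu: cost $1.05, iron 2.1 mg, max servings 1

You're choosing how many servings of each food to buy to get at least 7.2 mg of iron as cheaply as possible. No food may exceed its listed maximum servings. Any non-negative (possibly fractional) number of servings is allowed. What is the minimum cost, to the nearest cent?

$3.40

Cost per mg of iron: quinoa $0.4474, carrots $0.5000, tofu $0.5000, almonds $0.5417, sweet potato $0.9286.
Take 2 servings of quinoa: +3.8 mg iron for $1.70 (total $1.70, still need 3.4 mg).
Take 3 servings of carrots: +1.8 mg iron for $0.90 (total $2.60, still need 1.6 mg).
Take 0.7619 servings of tofu: +1.6 mg iron for $0.80 (total $3.40, still need 0.0 mg).
Greedy by cheapest-per-mg is optimal for a single linear constraint, so the minimum cost is $3.40.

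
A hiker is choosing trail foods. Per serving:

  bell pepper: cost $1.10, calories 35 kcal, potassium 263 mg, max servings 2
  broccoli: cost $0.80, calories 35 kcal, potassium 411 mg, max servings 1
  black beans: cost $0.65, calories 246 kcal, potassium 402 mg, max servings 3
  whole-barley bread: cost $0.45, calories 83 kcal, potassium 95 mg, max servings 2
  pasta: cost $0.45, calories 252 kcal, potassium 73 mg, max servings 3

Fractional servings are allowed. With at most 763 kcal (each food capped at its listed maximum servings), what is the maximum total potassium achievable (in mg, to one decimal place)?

Potassium per kcal: broccoli 11.74, bell pepper 7.514, black beans 1.634, whole-barley bread 1.145, pasta 0.2897.
Take 1 serving of broccoli: uses 35 kcal, +411.0 mg potassium (running total 411.0 mg).
Take 2 servings of bell pepper: uses 70 kcal, +526.0 mg potassium (running total 937.0 mg).
Take 2.675 servings of black beans: uses 658 kcal, +1075.3 mg potassium (running total 2012.3 mg).
Filling greedily by potassium-per-kcal is optimal for one linear limit, giving 2012.3 mg.

2012.3 mg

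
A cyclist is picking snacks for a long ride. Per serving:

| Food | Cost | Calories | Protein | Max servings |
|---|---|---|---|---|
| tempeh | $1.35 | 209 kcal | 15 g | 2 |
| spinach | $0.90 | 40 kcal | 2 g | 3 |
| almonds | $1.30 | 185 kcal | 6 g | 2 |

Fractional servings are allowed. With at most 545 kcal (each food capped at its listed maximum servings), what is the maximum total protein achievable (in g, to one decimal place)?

36.2 g

Protein per kcal: tempeh 0.07177, spinach 0.05, almonds 0.03243.
Take 2 servings of tempeh: uses 418 kcal, +30.0 g protein (running total 30.0 g).
Take 3 servings of spinach: uses 120 kcal, +6.0 g protein (running total 36.0 g).
Take 0.03784 servings of almonds: uses 7 kcal, +0.2 g protein (running total 36.2 g).
Greedy by best ratio exhausts the calories allowance optimally: 36.2 g.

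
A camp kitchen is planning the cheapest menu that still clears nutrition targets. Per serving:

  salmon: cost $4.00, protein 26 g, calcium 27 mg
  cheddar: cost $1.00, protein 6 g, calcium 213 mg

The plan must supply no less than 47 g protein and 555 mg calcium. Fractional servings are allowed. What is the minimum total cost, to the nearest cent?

At the optimum either one food covers both requirements or two foods hit both targets exactly; no other combination can be cheaper.
salmon only: max(47/26, 555/27) = 20.56 servings → $82.22.
cheddar only: max(47/6, 555/213) = 7.833 servings → $7.83.
salmon + cheddar with both tight: 1.243 servings and 2.448 servings → $7.42.
The minimum over all feasible corners is $7.42.

$7.42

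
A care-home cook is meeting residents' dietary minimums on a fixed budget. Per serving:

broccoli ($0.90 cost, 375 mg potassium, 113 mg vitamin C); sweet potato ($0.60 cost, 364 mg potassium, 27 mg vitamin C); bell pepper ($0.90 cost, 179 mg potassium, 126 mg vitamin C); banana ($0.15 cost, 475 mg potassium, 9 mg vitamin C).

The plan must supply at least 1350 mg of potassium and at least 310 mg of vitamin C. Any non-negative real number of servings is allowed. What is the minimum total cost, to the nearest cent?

Check every corner: each single food scaled to meet both minima, and each pair solved so both constraints bind.
broccoli only: max(1350/375, 310/113) = 3.6 servings → $3.24.
sweet potato only: max(1350/364, 310/27) = 11.48 servings → $6.89.
bell pepper only: max(1350/179, 310/126) = 7.542 servings → $6.79.
banana only: max(1350/475, 310/9) = 34.44 servings → $5.17.
broccoli + sweet potato with both tight: 2.464 servings and 1.171 servings → $2.92.
broccoli + bell pepper: intersection lies outside the first quadrant.
broccoli + banana with both tight: 2.686 servings and 0.7217 servings → $2.53.
sweet potato + bell pepper with both tight: 2.793 servings and 1.862 servings → $3.35.
sweet potato + banana with both targets exact would need a negative amount; discard.
bell pepper + banana with both tight: 2.32 servings and 1.968 servings → $2.38.
Cheapest feasible corner: $2.38.

$2.38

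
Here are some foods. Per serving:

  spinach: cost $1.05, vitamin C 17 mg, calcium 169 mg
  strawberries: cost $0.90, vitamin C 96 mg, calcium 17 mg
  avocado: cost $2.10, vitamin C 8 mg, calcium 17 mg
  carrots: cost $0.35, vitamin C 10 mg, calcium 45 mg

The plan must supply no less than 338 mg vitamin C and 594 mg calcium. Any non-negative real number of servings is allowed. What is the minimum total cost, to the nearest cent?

Check every corner: each single food scaled to meet both minima, and each pair solved so both constraints bind.
spinach only: max(338/17, 594/169) = 19.88 servings → $20.88.
strawberries only: max(338/96, 594/17) = 34.94 servings → $31.45.
avocado only: max(338/8, 594/17) = 42.25 servings → $88.72.
carrots only: max(338/10, 594/45) = 33.8 servings → $11.83.
spinach + strawberries with both tight: 3.218 servings and 2.951 servings → $6.03.
spinach + avocado: the both-tight solution has a negative serving — not a feasible corner.
spinach + carrots: intersection lies outside the first quadrant.
strawberries + avocado with both tight: 0.6644 servings and 34.28 servings → $72.58.
strawberries + carrots with both tight: 2.234 servings and 12.36 servings → $6.34.
avocado + carrots: the both-tight solution has a negative serving — not a feasible corner.
Cheapest feasible corner: $6.03.

$6.03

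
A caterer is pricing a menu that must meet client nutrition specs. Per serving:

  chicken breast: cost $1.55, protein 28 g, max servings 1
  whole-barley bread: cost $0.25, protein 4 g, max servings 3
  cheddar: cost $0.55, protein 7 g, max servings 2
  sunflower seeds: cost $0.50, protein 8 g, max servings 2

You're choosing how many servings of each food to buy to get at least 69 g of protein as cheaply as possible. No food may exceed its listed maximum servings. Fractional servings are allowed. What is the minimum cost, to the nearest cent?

Cost per g of protein: chicken breast $0.0554, whole-barley bread $0.0625, sunflower seeds $0.0625, cheddar $0.0786.
Take 1 serving of chicken breast: +28.0 g protein for $1.55 (total $1.55, still need 41.0 g).
Take 3 servings of whole-barley bread: +12.0 g protein for $0.75 (total $2.30, still need 29.0 g).
Take 2 servings of sunflower seeds: +16.0 g protein for $1.00 (total $3.30, still need 13.0 g).
Take 1.857 servings of cheddar: +13.0 g protein for $1.02 (total $4.32, still need 0.0 g).
Filling from the cheapest source first is optimal under one linear minimum: $4.32.

$4.32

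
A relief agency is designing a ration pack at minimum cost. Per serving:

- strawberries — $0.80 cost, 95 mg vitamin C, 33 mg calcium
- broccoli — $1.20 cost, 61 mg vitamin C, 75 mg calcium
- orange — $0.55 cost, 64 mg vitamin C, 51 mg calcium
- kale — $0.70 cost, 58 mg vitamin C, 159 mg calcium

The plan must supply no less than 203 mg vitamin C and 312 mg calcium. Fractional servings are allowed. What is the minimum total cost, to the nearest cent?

Compare the cost at each extreme point of the feasible region.
strawberries only: max(203/95, 312/33) = 9.455 servings → $7.56.
broccoli only: max(203/61, 312/75) = 4.16 servings → $4.99.
orange only: max(203/64, 312/51) = 6.118 servings → $3.36.
kale only: max(203/58, 312/159) = 3.5 servings → $2.45.
strawberries + broccoli: the both-tight solution has a negative serving — not a feasible corner.
strawberries + orange: the both-tight solution has a negative serving — not a feasible corner.
strawberries + kale with both tight: 1.075 servings and 1.739 servings → $2.08.
broccoli + orange: intersection lies outside the first quadrant.
broccoli + kale with both tight: 2.651 servings and 0.7117 servings → $3.68.
orange + kale with both tight: 1.965 servings and 1.332 servings → $2.01.
So the least-cost plan costs $2.01.

$2.01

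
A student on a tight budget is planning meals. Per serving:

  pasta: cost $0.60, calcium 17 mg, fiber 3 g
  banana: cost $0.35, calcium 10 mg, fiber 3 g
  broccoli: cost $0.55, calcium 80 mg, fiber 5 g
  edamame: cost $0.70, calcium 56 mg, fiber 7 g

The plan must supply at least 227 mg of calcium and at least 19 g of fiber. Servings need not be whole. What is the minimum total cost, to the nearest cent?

$1.99

A basic optimal solution has at most two foods positive. Try each food alone and each pair with both targets met exactly.
pasta only: max(227/17, 19/3) = 13.35 servings → $8.01.
banana only: max(227/10, 19/3) = 22.7 servings → $7.95.
broccoli only: max(227/80, 19/5) = 3.8 servings → $2.09.
edamame only: max(227/56, 19/7) = 4.054 servings → $2.84.
pasta + banana with both targets exact would need a negative amount; discard.
pasta + broccoli with both tight: 2.484 servings and 2.31 servings → $2.76.
pasta + edamame with both targets exact would need a negative amount; discard.
banana + broccoli with both tight: 2.026 servings and 2.584 servings → $2.13.
banana + edamame: intersection lies outside the first quadrant.
broccoli + edamame with both tight: 1.875 servings and 1.375 servings → $1.99.
The minimum over all feasible corners is $1.99.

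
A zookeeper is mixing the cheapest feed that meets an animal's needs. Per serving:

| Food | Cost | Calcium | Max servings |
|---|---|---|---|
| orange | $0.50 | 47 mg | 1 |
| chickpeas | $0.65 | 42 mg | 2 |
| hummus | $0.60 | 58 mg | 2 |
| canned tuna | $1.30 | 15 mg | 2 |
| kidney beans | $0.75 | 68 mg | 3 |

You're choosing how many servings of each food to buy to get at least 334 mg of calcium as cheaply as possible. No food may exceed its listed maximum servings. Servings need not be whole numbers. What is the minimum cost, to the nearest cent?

Cost per mg of calcium: hummus $0.0103, orange $0.0106, kidney beans $0.0110, chickpeas $0.0155, canned tuna $0.0867.
Take 2 servings of hummus: +116.0 mg calcium for $1.20 (total $1.20, still need 218.0 mg).
Take 1 serving of orange: +47.0 mg calcium for $0.50 (total $1.70, still need 171.0 mg).
Take 2.515 servings of kidney beans: +171.0 mg calcium for $1.89 (total $3.59, still need 0.0 mg).
Filling from the cheapest source first is optimal under one linear minimum: $3.59.

$3.59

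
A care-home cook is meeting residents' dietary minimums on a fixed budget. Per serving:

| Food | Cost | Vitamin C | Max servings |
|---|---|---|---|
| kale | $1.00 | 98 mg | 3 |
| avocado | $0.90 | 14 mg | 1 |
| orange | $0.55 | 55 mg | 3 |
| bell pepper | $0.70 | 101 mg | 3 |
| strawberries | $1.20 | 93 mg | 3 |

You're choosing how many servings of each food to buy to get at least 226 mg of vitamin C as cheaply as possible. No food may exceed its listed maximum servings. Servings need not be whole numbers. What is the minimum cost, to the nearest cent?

$1.57

Cost per mg of vitamin C: bell pepper $0.0069, orange $0.0100, kale $0.0102, strawberries $0.0129, avocado $0.0643.
Take 2.238 servings of bell pepper: +226.0 mg vitamin C for $1.57 (total $1.57, still need 0.0 mg).
Greedy by cheapest-per-mg is optimal for a single linear constraint, so the minimum cost is $1.57.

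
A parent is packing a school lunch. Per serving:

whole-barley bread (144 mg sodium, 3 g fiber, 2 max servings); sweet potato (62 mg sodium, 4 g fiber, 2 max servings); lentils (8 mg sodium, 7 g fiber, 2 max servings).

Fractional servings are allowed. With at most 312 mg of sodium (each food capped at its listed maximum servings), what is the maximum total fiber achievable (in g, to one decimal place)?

Fiber per mg sodium: lentils 0.875, sweet potato 0.06452, whole-barley bread 0.02083.
Take 2 servings of lentils: uses 16 mg sodium, +14.0 g fiber (running total 14.0 g).
Take 2 servings of sweet potato: uses 124 mg sodium, +8.0 g fiber (running total 22.0 g).
Take 1.194 servings of whole-barley bread: uses 172 mg sodium, +3.6 g fiber (running total 25.6 g).
Greedy by best ratio exhausts the sodium allowance optimally: 25.6 g.

25.6 g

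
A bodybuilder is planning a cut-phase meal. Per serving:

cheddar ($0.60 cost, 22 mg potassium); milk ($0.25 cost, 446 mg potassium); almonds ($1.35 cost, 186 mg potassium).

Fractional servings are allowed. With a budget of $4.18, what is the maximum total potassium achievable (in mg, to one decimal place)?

Potassium per dollar: milk 1784, almonds 137.8, cheddar 36.67.
With no serving limits, spend the whole cost allowance on milk: $4.18 / $0.25 × 446 mg = 7457.1 mg.

7457.1 mg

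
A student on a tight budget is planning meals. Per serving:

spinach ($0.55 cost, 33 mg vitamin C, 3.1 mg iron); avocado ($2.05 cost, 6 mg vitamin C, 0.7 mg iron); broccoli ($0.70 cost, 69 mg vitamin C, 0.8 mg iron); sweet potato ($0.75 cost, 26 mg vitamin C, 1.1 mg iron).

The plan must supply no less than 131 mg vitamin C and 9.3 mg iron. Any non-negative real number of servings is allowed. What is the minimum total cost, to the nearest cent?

Two binding constraints pin down two serving amounts, so the optimal mix uses at most two foods. The candidates are each food alone (scaled to the tighter of vitamin C/iron) and each pair with both constraints tight.
spinach only: max(131/33, 9.3/3.1) = 3.97 servings → $2.18.
avocado only: max(131/6, 9.3/0.7) = 21.83 servings → $44.76.
broccoli only: max(131/69, 9.3/0.8) = 11.62 servings → $8.14.
sweet potato only: max(131/26, 9.3/1.1) = 8.455 servings → $6.34.
spinach + avocado: intersection lies outside the first quadrant.
spinach + broccoli with both tight: 2.863 servings and 0.5291 servings → $1.95.
spinach + sweet potato with both tight: 2.205 servings and 2.239 servings → $2.89.
avocado + broccoli with both tight: 12.34 servings and 0.8253 servings → $25.88.
avocado + sweet potato with both tight: 8.422 servings and 3.095 servings → $19.59.
broccoli + sweet potato with both targets exact would need a negative amount; discard.
So the least-cost plan costs $1.95.

$1.95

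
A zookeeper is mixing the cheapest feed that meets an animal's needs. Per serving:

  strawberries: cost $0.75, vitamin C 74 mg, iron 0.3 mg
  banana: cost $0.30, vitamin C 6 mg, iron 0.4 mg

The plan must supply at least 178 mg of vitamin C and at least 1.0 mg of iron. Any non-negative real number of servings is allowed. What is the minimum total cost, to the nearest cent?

$1.98

At the optimum either one food covers both requirements or two foods hit both targets exactly; no other combination can be cheaper.
strawberries only: max(178/74, 1.0/0.3) = 3.333 servings → $2.50.
banana only: max(178/6, 1.0/0.4) = 29.67 servings → $8.90.
strawberries + banana with both tight: 2.345 servings and 0.741 servings → $1.98.
The minimum over all feasible corners is $1.98.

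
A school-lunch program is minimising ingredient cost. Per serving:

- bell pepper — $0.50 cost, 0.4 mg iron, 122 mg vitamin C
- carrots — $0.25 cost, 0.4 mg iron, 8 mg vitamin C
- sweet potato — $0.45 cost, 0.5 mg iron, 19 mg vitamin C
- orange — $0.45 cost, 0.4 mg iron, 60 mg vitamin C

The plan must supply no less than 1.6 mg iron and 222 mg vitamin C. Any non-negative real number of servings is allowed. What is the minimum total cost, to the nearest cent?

Check every corner: each single food scaled to meet both minima, and each pair solved so both constraints bind.
bell pepper only: max(1.6/0.4, 222/122) = 4 servings → $2.00.
carrots only: max(1.6/0.4, 222/8) = 27.75 servings → $6.94.
sweet potato only: max(1.6/0.5, 222/19) = 11.68 servings → $5.26.
orange only: max(1.6/0.4, 222/60) = 4 servings → $1.80.
bell pepper + carrots with both tight: 1.667 servings and 2.333 servings → $1.42.
bell pepper + sweet potato with both tight: 1.509 servings and 1.993 servings → $1.65.
bell pepper + orange with both targets exact would need a negative amount; discard.
carrots + sweet potato: intersection lies outside the first quadrant.
carrots + orange with both tight: 0.3462 servings and 3.654 servings → $1.73.
sweet potato + orange with both tight: 0.3214 servings and 3.598 servings → $1.76.
Cheapest feasible corner: $1.42.

$1.42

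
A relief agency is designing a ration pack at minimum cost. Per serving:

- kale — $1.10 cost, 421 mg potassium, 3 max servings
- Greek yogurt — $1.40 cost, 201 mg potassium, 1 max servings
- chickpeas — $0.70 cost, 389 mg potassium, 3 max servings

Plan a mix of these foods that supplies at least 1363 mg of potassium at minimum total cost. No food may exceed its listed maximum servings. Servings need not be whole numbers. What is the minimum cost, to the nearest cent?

Cost per mg of potassium: chickpeas $0.0018, kale $0.0026, Greek yogurt $0.0070.
Take 3 servings of chickpeas: +1167.0 mg potassium for $2.10 (total $2.10, still need 196.0 mg).
Take 0.4656 servings of kale: +196.0 mg potassium for $0.51 (total $2.61, still need 0.0 mg).
Greedy by cheapest-per-mg is optimal for a single linear constraint, so the minimum cost is $2.61.

$2.61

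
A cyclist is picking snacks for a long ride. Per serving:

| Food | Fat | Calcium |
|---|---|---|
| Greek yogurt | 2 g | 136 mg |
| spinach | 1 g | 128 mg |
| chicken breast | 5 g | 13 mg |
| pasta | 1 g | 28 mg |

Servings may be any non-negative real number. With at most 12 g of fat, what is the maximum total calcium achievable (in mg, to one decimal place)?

1536.0 mg

Calcium per g fat: spinach 128, Greek yogurt 68, pasta 28, chicken breast 2.6.
With no serving limits, spend the whole fat allowance on spinach: 12 g / 1 g × 128 mg = 1536.0 mg.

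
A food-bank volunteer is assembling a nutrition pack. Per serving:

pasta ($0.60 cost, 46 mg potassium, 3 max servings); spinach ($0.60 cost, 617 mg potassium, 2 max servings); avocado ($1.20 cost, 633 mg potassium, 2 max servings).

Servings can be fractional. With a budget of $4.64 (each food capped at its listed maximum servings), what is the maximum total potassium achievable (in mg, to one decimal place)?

Potassium per dollar: spinach 1028, avocado 527.5, pasta 76.67.
Take 2 servings of spinach: spends $1.20, +1234.0 mg potassium (running total 1234.0 mg).
Take 2 servings of avocado: spends $2.40, +1266.0 mg potassium (running total 2500.0 mg).
Take 1.733 servings of pasta: spends $1.04, +79.7 mg potassium (running total 2579.7 mg).
Greedy by best ratio exhausts the cost allowance optimally: 2579.7 mg.

2579.7 mg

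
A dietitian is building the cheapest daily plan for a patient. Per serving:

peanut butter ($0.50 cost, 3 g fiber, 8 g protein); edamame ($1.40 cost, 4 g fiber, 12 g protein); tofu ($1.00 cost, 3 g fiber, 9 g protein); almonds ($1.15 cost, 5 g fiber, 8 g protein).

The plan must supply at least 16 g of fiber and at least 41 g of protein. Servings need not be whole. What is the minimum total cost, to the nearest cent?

$2.67

For a min-cost LP with two ≥-constraints, a basic feasible solution has at most two positive variables.
peanut butter only: max(16/3, 41/8) = 5.333 servings → $2.67.
edamame only: max(16/4, 41/12) = 4 servings → $5.60.
tofu only: max(16/3, 41/9) = 5.333 servings → $5.33.
almonds only: max(16/5, 41/8) = 5.125 servings → $5.89.
peanut butter + edamame: intersection lies outside the first quadrant.
peanut butter + tofu: the both-tight solution has a negative serving — not a feasible corner.
peanut butter + almonds with both tight: 4.812 servings and 0.3125 servings → $2.77.
edamame + tofu (both tight): parallel constraints — no distinct corner.
edamame + almonds with both tight: 2.75 servings and 1 serving → $5.00.
tofu + almonds with both tight: 3.667 servings and 1 serving → $4.82.
Cheapest feasible corner: $2.67.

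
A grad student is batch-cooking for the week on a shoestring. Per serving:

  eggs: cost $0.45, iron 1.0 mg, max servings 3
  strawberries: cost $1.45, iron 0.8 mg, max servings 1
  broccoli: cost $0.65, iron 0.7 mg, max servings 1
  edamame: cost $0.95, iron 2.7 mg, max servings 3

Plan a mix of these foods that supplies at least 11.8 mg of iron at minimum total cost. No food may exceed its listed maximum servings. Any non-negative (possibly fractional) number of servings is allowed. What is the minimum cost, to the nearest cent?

Cost per mg of iron: edamame $0.3519, eggs $0.4500, broccoli $0.9286, strawberries $1.8125.
Take 3 servings of edamame: +8.1 mg iron for $2.85 (total $2.85, still need 3.7 mg).
Take 3 servings of eggs: +3.0 mg iron for $1.35 (total $4.20, still need 0.7 mg).
Take 1 serving of broccoli: +0.7 mg iron for $0.65 (total $4.85, still need 0.0 mg).
Filling from the cheapest source first is optimal under one linear minimum: $4.85.

$4.85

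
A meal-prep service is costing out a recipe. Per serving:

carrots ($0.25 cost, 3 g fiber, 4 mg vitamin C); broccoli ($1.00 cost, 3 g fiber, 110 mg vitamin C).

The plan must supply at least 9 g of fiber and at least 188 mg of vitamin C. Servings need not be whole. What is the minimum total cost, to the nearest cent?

For a min-cost LP with two ≥-constraints, a basic feasible solution has at most two positive variables.
carrots only: max(9/3, 188/4) = 47 servings → $11.75.
broccoli only: max(9/3, 188/110) = 3 servings → $3.00.
carrots + broccoli with both tight: 1.34 servings and 1.66 servings → $2.00.
Cheapest feasible corner: $2.00.

$2.00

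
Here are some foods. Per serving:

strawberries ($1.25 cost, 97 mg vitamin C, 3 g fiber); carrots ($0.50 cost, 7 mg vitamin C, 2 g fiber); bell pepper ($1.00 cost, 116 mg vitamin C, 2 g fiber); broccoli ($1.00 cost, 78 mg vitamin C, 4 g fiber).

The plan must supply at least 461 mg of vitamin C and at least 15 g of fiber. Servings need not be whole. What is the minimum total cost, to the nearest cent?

$4.84

An LP optimum is at a vertex; with two nutrient constraints at most two foods are used. Check each candidate.
strawberries only: max(461/97, 15/3) = 5 servings → $6.25.
carrots only: max(461/7, 15/2) = 65.86 servings → $32.93.
bell pepper only: max(461/116, 15/2) = 7.5 servings → $7.50.
broccoli only: max(461/78, 15/4) = 5.91 servings → $5.91.
strawberries + carrots with both tight: 4.723 servings and 0.4162 servings → $6.11.
strawberries + bell pepper: intersection lies outside the first quadrant.
strawberries + broccoli with both tight: 4.377 servings and 0.4675 servings → $5.94.
carrots + bell pepper with both tight: 3.752 servings and 3.748 servings → $5.62.
carrots + broccoli: intersection lies outside the first quadrant.
bell pepper + broccoli with both tight: 2.188 servings and 2.656 servings → $4.84.
So the least-cost plan costs $4.84.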